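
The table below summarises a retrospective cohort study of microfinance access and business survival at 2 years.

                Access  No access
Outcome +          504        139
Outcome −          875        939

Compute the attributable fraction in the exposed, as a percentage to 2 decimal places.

Reading the table with exposure as columns: a = 504 (Access, case), b = 875 (Access, non-case), c = 139 (No access, case), d = 939.
Risk in exposed = 504/1379 = 0.36548; risk in unexposed = 139/1078 = 0.12894.
RR = 0.36548/0.12894 = 2.83446
AR% = (RR − 1)/RR × 100 = (2.83446 − 1)/2.83446 × 100 = 64.7199%

64.72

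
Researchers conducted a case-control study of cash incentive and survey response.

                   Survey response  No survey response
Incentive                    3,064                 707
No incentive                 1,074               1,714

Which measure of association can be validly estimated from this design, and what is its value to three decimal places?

6.916

Cells: a = 3064, b = 707, c = 1074, d = 1714.
This is a case-control study: participants were sampled on outcome status, so risks in the source population cannot be estimated directly — relative risk is not valid here. The odds ratio is the appropriate measure.
OR = (a·d)/(b·c) = (3064 × 1714) / (707 × 1074) = 5251696 / 759318 = 6.91633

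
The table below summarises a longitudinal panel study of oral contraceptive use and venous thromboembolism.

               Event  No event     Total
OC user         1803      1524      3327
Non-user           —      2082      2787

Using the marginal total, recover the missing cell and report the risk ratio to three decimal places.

2.142

The missing cell is in the unexposed row: 2787 − 2082 = 705.
So a = 1803, b = 1524, c = 705, d = 2082.
RR = [a/(a+b)] / [c/(c+d)] = (1803/3327) / (705/2787) = 0.54193/0.25296 = 2.14235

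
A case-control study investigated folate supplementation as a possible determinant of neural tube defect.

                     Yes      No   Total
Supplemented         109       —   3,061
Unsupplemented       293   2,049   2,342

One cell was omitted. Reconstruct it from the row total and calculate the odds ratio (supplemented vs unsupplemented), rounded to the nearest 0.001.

The missing cell is in the exposed row: 3061 − 109 = 2952.
So a = 109, b = 2952, c = 293, d = 2049.
OR = (a·d)/(b·c) = (109 × 2049) / (2952 × 293) = 223341 / 864936 = 0.25822

0.258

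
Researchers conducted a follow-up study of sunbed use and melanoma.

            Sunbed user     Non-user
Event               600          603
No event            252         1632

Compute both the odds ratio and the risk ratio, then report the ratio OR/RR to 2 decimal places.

Reading the table with exposure as columns: a = 600 (Sunbed user, case), b = 252 (Sunbed user, non-case), c = 603 (Non-user, case), d = 1632.
OR = (600·1632)/(252·603) = 979200/151956 = 6.44397
Risk in exposed = 600/852 = 0.70423; risk in unexposed = 603/2235 = 0.26980; RR = 2.61019
OR/RR = 6.44397 / 2.61019 = 2.46878
The outcome is not rare, so the OR lies further from 1 than the RR.

2.47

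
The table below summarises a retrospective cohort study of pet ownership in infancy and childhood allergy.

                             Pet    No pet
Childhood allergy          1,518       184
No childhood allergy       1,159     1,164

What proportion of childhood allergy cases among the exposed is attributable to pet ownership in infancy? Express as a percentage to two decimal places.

75.93

Reading the table with exposure as columns: a = 1518 (Pet, case), b = 1159 (Pet, non-case), c = 184 (No pet, case), d = 1164.
Risk in exposed = 1518/2677 = 0.56705; risk in unexposed = 184/1348 = 0.13650.
RR = 0.56705/0.13650 = 4.15428
AR% = (RR − 1)/RR × 100 = (4.15428 − 1)/4.15428 × 100 = 75.9284%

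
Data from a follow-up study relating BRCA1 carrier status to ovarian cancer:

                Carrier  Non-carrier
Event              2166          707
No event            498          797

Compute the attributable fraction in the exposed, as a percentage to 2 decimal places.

Reading the table with exposure as columns: a = 2166 (Carrier, case), b = 498 (Carrier, non-case), c = 707 (Non-carrier, case), d = 797.
Risk in exposed = 2166/2664 = 0.81306; risk in unexposed = 707/1504 = 0.47008.
RR = 0.81306/0.47008 = 1.72963
AR% = (RR − 1)/RR × 100 = (1.72963 − 1)/1.72963 × 100 = 42.1841%

42.18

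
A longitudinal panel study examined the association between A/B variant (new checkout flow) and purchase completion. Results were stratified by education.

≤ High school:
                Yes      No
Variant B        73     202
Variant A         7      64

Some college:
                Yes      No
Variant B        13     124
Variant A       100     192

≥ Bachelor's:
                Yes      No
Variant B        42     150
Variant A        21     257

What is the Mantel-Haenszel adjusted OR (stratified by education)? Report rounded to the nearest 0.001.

OR_MH = Σ(aᵢdᵢ/nᵢ) / Σ(bᵢcᵢ/nᵢ), where nᵢ is the stratum total.
Stratum 1 (≤ High school): n = 346; a·d/n = 73·64/346 = 13.5029; b·c/n = 202·7/346 = 4.0867
Stratum 2 (Some college): n = 429; a·d/n = 13·192/429 = 5.8182; b·c/n = 124·100/429 = 28.9044
Stratum 3 (≥ Bachelor's): n = 470; a·d/n = 42·257/470 = 22.9660; b·c/n = 150·21/470 = 6.7021
OR_MH = (13.5029 + 5.8182 + 22.9660) / (4.0867 + 28.9044 + 6.7021) = 42.2870 / 39.6933 = 1.06535

1.065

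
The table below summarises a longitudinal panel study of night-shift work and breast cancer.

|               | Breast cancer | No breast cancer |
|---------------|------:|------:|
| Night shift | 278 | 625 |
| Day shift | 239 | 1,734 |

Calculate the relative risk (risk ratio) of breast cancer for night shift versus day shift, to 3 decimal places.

Cells: a = 278, b = 625, c = 239, d = 1734.
Risk in exposed = 278/903 = 0.30786; risk in unexposed = 239/1973 = 0.12114.
RR = 0.30786 / 0.12114 = 2.54148
The risk among the exposed is 2.54 times that among the unexposed.

2.541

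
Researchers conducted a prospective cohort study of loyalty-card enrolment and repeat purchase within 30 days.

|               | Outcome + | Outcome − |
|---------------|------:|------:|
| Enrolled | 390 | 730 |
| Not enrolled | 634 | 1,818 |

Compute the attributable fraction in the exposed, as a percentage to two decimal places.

25.75

Cells: a = 390, b = 730, c = 634, d = 1818.
Risk in exposed = 390/1120 = 0.34821; risk in unexposed = 634/2452 = 0.25856.
RR = 0.34821/0.25856 = 1.34672
AR% = (RR − 1)/RR × 100 = (1.34672 − 1)/1.34672 × 100 = 25.7456%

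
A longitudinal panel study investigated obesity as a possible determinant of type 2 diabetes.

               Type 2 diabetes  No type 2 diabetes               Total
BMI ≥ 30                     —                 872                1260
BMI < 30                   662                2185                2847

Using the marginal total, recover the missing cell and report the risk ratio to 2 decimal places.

1.32

The missing cell is in the exposed row: 1260 − 872 = 388.
So a = 388, b = 872, c = 662, d = 2185.
RR = [a/(a+b)] / [c/(c+d)] = (388/1260) / (662/2847) = 0.30794/0.23253 = 1.32431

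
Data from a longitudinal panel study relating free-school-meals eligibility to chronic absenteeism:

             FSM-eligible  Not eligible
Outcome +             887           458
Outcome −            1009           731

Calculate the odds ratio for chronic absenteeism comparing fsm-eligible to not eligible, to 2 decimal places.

Reading the table with exposure as columns: a = 887 (FSM-eligible, case), b = 1009 (FSM-eligible, non-case), c = 458 (Not eligible, case), d = 731.
OR = (a·d)/(b·c) = (887 × 731) / (1009 × 458) = 648397 / 462122 = 1.40309
The odds of chronic absenteeism are about 1.40 times as high in the fsm-eligible group.

1.40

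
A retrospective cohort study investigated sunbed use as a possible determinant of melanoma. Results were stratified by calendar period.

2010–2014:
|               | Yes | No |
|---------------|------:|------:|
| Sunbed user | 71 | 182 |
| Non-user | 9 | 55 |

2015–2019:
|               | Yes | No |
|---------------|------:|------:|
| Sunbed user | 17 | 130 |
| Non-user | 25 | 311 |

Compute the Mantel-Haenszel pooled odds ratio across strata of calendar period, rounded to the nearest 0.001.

OR_MH = Σ(aᵢdᵢ/nᵢ) / Σ(bᵢcᵢ/nᵢ), where nᵢ is the stratum total.
Stratum 1 (2010–2014): n = 317; a·d/n = 71·55/317 = 12.3186; b·c/n = 182·9/317 = 5.1672
Stratum 2 (2015–2019): n = 483; a·d/n = 17·311/483 = 10.9462; b·c/n = 130·25/483 = 6.7288
OR_MH = (12.3186 + 10.9462) / (5.1672 + 6.7288) = 23.2648 / 11.8960 = 1.95569

1.956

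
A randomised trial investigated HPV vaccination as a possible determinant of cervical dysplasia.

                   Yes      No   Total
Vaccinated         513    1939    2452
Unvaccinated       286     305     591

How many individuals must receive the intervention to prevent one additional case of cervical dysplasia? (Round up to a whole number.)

Risk in treated group = 513/2452 = 0.20922; risk in control = 286/591 = 0.48393.
Absolute risk reduction = 0.48393 − 0.20922 = 0.27471
NNT = 1 / ARR = 1 / 0.27471 = 3.640 → round up → 4

4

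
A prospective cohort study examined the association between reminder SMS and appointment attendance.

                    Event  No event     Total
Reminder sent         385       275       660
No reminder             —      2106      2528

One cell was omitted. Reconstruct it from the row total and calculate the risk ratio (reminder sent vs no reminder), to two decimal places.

The missing cell is in the unexposed row: 2528 − 2106 = 422.
So a = 385, b = 275, c = 422, d = 2106.
RR = [a/(a+b)] / [c/(c+d)] = (385/660) / (422/2528) = 0.58333/0.16693 = 3.49447

3.49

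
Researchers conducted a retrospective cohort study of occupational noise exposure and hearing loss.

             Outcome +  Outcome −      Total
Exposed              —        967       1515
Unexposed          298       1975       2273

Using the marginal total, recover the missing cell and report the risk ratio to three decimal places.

The missing cell is in the exposed row: 1515 − 967 = 548.
So a = 548, b = 967, c = 298, d = 1975.
RR = [a/(a+b)] / [c/(c+d)] = (548/1515) / (298/2273) = 0.36172/0.13110 = 2.75900

2.759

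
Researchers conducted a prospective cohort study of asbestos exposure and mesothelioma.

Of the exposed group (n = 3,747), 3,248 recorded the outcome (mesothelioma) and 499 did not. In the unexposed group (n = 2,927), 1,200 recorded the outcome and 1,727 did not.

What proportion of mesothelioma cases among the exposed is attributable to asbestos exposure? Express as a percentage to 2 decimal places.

From the description: a = 3248, b = 499, c = 1200, d = 1727.
Risk in exposed = 3248/3747 = 0.86683; risk in unexposed = 1200/2927 = 0.40998.
RR = 0.86683/0.40998 = 2.11434
AR% = (RR − 1)/RR × 100 = (2.11434 − 1)/2.11434 × 100 = 52.7038%

52.70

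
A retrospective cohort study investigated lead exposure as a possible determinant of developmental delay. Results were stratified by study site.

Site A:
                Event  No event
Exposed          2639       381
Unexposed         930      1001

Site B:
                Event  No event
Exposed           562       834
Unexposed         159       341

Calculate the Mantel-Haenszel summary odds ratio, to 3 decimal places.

OR_MH = Σ(aᵢdᵢ/nᵢ) / Σ(bᵢcᵢ/nᵢ), where nᵢ is the stratum total.
Stratum 1 (Site A): n = 4951; a·d/n = 2639·1001/4951 = 533.5567; b·c/n = 381·930/4951 = 71.5674
Stratum 2 (Site B): n = 1896; a·d/n = 562·341/1896 = 101.0770; b·c/n = 834·159/1896 = 69.9399
OR_MH = (533.5567 + 101.0770) / (71.5674 + 69.9399) = 634.6337 / 141.5072 = 4.48481

4.485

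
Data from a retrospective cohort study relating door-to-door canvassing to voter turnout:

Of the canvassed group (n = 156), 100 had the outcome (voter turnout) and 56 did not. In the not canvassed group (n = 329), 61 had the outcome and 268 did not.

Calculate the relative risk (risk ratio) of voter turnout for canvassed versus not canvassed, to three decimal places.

3.457

From the description: a = 100, b = 56, c = 61, d = 268.
Risk in exposed = 100/156 = 0.64103; risk in unexposed = 61/329 = 0.18541.
RR = 0.64103 / 0.18541 = 3.45734
The risk among the exposed is 3.46 times that among the unexposed.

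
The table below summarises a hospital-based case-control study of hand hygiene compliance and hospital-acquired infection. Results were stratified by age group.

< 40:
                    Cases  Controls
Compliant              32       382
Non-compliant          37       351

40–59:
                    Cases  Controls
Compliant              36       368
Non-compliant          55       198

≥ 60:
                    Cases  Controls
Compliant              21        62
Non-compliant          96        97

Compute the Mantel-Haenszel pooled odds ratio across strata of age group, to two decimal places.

OR_MH = Σ(aᵢdᵢ/nᵢ) / Σ(bᵢcᵢ/nᵢ), where nᵢ is the stratum total.
Stratum 1 (< 40): n = 802; a·d/n = 32·351/802 = 14.0050; b·c/n = 382·37/802 = 17.6234
Stratum 2 (40–59): n = 657; a·d/n = 36·198/657 = 10.8493; b·c/n = 368·55/657 = 30.8067
Stratum 3 (≥ 60): n = 276; a·d/n = 21·97/276 = 7.3804; b·c/n = 62·96/276 = 21.5652
OR_MH = (14.0050 + 10.8493 + 7.3804) / (17.6234 + 30.8067 + 21.5652) = 32.2347 / 69.9954 = 0.46053

0.46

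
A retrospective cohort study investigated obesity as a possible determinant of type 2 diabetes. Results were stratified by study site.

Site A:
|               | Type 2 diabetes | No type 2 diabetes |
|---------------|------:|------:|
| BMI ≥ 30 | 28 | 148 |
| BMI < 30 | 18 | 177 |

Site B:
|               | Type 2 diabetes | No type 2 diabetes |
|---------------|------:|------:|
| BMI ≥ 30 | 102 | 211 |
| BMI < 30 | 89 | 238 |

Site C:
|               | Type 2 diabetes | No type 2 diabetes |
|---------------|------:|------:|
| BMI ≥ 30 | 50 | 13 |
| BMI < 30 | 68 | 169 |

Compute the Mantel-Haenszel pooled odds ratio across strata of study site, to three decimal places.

2.013

OR_MH = Σ(aᵢdᵢ/nᵢ) / Σ(bᵢcᵢ/nᵢ), where nᵢ is the stratum total.
Stratum 1 (Site A): n = 371; a·d/n = 28·177/371 = 13.3585; b·c/n = 148·18/371 = 7.1806
Stratum 2 (Site B): n = 640; a·d/n = 102·238/640 = 37.9312; b·c/n = 211·89/640 = 29.3422
Stratum 3 (Site C): n = 300; a·d/n = 50·169/300 = 28.1667; b·c/n = 13·68/300 = 2.9467
OR_MH = (13.3585 + 37.9312 + 28.1667) / (7.1806 + 29.3422 + 2.9467) = 79.4564 / 39.4694 = 2.01311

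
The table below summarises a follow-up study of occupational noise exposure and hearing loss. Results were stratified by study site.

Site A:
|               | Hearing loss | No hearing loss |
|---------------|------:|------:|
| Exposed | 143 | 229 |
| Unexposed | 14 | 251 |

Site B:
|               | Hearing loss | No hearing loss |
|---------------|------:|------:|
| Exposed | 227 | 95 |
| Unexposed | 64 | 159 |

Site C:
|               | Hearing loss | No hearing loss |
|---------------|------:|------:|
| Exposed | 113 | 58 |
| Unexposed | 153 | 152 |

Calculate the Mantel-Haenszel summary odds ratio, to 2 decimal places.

4.55

OR_MH = Σ(aᵢdᵢ/nᵢ) / Σ(bᵢcᵢ/nᵢ), where nᵢ is the stratum total.
Stratum 1 (Site A): n = 637; a·d/n = 143·251/637 = 56.3469; b·c/n = 229·14/637 = 5.0330
Stratum 2 (Site B): n = 545; a·d/n = 227·159/545 = 66.2257; b·c/n = 95·64/545 = 11.1560
Stratum 3 (Site C): n = 476; a·d/n = 113·152/476 = 36.0840; b·c/n = 58·153/476 = 18.6429
OR_MH = (56.3469 + 66.2257 + 36.0840) / (5.0330 + 11.1560 + 18.6429) = 158.6567 / 34.8318 = 4.55494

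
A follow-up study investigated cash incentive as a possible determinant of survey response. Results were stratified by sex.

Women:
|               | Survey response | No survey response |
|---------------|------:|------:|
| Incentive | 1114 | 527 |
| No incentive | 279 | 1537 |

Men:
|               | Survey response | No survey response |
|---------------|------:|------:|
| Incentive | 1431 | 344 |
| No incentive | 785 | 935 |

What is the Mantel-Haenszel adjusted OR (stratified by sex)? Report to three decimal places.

7.330

OR_MH = Σ(aᵢdᵢ/nᵢ) / Σ(bᵢcᵢ/nᵢ), where nᵢ is the stratum total.
Stratum 1 (Women): n = 3457; a·d/n = 1114·1537/3457 = 495.2901; b·c/n = 527·279/3457 = 42.5320
Stratum 2 (Men): n = 3495; a·d/n = 1431·935/3495 = 382.8283; b·c/n = 344·785/3495 = 77.2647
OR_MH = (495.2901 + 382.8283) / (42.5320 + 77.2647) = 878.1185 / 119.7966 = 7.33008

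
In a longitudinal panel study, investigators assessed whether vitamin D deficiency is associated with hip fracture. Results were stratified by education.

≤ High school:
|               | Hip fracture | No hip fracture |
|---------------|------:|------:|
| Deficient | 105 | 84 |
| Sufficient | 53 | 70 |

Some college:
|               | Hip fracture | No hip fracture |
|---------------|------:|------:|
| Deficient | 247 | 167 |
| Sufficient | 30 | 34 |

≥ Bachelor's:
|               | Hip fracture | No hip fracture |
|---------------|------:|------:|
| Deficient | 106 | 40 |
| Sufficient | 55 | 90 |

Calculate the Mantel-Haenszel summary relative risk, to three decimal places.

1.486

RR_MH = Σ(aᵢ·n₀ᵢ/nᵢ) / Σ(cᵢ·n₁ᵢ/nᵢ), with n₁ᵢ = aᵢ+bᵢ (exposed), n₀ᵢ = cᵢ+dᵢ (unexposed), nᵢ = n₁ᵢ+n₀ᵢ.
Stratum 1 (≤ High school): n₁ = 189, n₀ = 123, n = 312; a·n₀/n = 105·123/312 = 41.3942; c·n₁/n = 53·189/312 = 32.1058
Stratum 2 (Some college): n₁ = 414, n₀ = 64, n = 478; a·n₀/n = 247·64/478 = 33.0711; c·n₁/n = 30·414/478 = 25.9833
Stratum 3 (≥ Bachelor's): n₁ = 146, n₀ = 145, n = 291; a·n₀/n = 106·145/291 = 52.8179; c·n₁/n = 55·146/291 = 27.5945
RR_MH = (41.3942 + 33.0711 + 52.8179) / (32.1058 + 25.9833 + 27.5945) = 127.2832 / 85.6835 = 1.48550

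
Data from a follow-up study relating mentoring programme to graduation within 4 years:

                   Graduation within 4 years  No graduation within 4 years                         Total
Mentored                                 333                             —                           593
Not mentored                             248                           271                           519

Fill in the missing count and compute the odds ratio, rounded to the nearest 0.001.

The missing cell is in the exposed row: 593 − 333 = 260.
So a = 333, b = 260, c = 248, d = 271.
OR = (a·d)/(b·c) = (333 × 271) / (260 × 248) = 90243 / 64480 = 1.39955

1.400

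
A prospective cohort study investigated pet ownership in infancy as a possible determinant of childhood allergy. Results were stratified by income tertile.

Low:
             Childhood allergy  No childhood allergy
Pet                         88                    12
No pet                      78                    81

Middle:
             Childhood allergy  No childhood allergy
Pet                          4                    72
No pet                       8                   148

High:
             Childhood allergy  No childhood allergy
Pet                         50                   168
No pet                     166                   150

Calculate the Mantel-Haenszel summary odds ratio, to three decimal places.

0.756

OR_MH = Σ(aᵢdᵢ/nᵢ) / Σ(bᵢcᵢ/nᵢ), where nᵢ is the stratum total.
Stratum 1 (Low): n = 259; a·d/n = 88·81/259 = 27.5212; b·c/n = 12·78/259 = 3.6139
Stratum 2 (Middle): n = 232; a·d/n = 4·148/232 = 2.5517; b·c/n = 72·8/232 = 2.4828
Stratum 3 (High): n = 534; a·d/n = 50·150/534 = 14.0449; b·c/n = 168·166/534 = 52.2247
OR_MH = (27.5212 + 2.5517 + 14.0449) / (3.6139 + 2.4828 + 52.2247) = 44.1179 / 58.3214 = 0.75646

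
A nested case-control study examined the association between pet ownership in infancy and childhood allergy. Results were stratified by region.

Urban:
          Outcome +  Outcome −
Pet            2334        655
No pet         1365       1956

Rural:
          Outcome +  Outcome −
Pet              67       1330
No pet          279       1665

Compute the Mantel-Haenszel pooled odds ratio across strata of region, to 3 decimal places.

OR_MH = Σ(aᵢdᵢ/nᵢ) / Σ(bᵢcᵢ/nᵢ), where nᵢ is the stratum total.
Stratum 1 (Urban): n = 6310; a·d/n = 2334·1956/6310 = 723.5030; b·c/n = 655·1365/6310 = 141.6918
Stratum 2 (Rural): n = 3341; a·d/n = 67·1665/3341 = 33.3897; b·c/n = 1330·279/3341 = 111.0655
OR_MH = (723.5030 + 33.3897) / (141.6918 + 111.0655) = 756.8927 / 252.7573 = 2.99454

2.995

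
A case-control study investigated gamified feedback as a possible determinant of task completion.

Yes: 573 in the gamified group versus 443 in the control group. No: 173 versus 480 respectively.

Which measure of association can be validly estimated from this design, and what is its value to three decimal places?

From the description: a = 573, b = 173, c = 443, d = 480.
This is a case-control study: participants were sampled on outcome status, so risks in the source population cannot be estimated directly — relative risk is not valid here. The odds ratio is the appropriate measure.
OR = (a·d)/(b·c) = (573 × 480) / (173 × 443) = 275040 / 76639 = 3.58877

3.589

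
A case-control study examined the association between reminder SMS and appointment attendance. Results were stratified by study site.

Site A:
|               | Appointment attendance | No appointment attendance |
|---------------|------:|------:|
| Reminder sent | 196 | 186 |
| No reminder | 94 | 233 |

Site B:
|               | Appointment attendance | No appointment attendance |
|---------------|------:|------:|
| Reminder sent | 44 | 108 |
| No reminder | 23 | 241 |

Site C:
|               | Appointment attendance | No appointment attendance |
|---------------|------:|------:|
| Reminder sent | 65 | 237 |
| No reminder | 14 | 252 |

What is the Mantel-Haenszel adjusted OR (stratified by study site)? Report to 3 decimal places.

3.256

OR_MH = Σ(aᵢdᵢ/nᵢ) / Σ(bᵢcᵢ/nᵢ), where nᵢ is the stratum total.
Stratum 1 (Site A): n = 709; a·d/n = 196·233/709 = 64.4118; b·c/n = 186·94/709 = 24.6601
Stratum 2 (Site B): n = 416; a·d/n = 44·241/416 = 25.4904; b·c/n = 108·23/416 = 5.9712
Stratum 3 (Site C): n = 568; a·d/n = 65·252/568 = 28.8380; b·c/n = 237·14/568 = 5.8415
OR_MH = (64.4118 + 25.4904 + 28.8380) / (24.6601 + 5.9712 + 5.8415) = 118.7403 / 36.4728 = 3.25558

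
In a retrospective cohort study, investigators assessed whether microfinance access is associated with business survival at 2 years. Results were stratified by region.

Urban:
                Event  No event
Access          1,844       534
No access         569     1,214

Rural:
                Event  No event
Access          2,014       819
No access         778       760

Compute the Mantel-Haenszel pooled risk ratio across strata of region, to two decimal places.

1.81

RR_MH = Σ(aᵢ·n₀ᵢ/nᵢ) / Σ(cᵢ·n₁ᵢ/nᵢ), with n₁ᵢ = aᵢ+bᵢ (exposed), n₀ᵢ = cᵢ+dᵢ (unexposed), nᵢ = n₁ᵢ+n₀ᵢ.
Stratum 1 (Urban): n₁ = 2378, n₀ = 1783, n = 4161; a·n₀/n = 1844·1783/4161 = 790.1591; c·n₁/n = 569·2378/4161 = 325.1819
Stratum 2 (Rural): n₁ = 2833, n₀ = 1538, n = 4371; a·n₀/n = 2014·1538/4371 = 708.6552; c·n₁/n = 778·2833/4371 = 504.2494
RR_MH = (790.1591 + 708.6552) / (325.1819 + 504.2494) = 1498.8143 / 829.4313 = 1.80704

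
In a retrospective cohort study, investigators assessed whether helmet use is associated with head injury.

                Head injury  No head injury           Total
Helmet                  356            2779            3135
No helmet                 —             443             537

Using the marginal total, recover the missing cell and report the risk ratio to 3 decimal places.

The missing cell is in the unexposed row: 537 − 443 = 94.
So a = 356, b = 2779, c = 94, d = 443.
RR = [a/(a+b)] / [c/(c+d)] = (356/3135) / (94/537) = 0.11356/0.17505 = 0.64872

0.649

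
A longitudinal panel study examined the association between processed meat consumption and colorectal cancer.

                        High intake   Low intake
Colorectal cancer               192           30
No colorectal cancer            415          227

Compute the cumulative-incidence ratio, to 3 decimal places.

Reading the table with exposure as columns: a = 192 (High intake, case), b = 415 (High intake, non-case), c = 30 (Low intake, case), d = 227.
Risk in exposed = 192/607 = 0.31631; risk in unexposed = 30/257 = 0.11673.
RR = 0.31631 / 0.11673 = 2.70972
The risk among the exposed is 2.71 times that among the unexposed.

2.710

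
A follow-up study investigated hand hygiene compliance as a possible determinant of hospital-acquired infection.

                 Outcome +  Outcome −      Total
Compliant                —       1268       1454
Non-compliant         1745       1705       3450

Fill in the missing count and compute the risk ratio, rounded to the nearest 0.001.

The missing cell is in the exposed row: 1454 − 1268 = 186.
So a = 186, b = 1268, c = 1745, d = 1705.
RR = [a/(a+b)] / [c/(c+d)] = (186/1454) / (1745/3450) = 0.12792/0.50580 = 0.25291

0.253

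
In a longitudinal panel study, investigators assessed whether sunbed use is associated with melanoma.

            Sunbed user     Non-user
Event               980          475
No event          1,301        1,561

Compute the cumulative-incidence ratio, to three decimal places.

1.842

Reading the table with exposure as columns: a = 980 (Sunbed user, case), b = 1301 (Sunbed user, non-case), c = 475 (Non-user, case), d = 1561.
Risk in exposed = 980/2281 = 0.42964; risk in unexposed = 475/2036 = 0.23330.
RR = 0.42964 / 0.23330 = 1.84156
The risk among the exposed is 1.84 times that among the unexposed.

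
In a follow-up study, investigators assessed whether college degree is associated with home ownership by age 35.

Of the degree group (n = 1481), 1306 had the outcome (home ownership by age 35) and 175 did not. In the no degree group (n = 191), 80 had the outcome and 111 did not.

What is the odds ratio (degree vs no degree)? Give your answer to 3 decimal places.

From the description: a = 1306, b = 175, c = 80, d = 111.
OR = (a·d)/(b·c) = (1306 × 111) / (175 × 80) = 144966 / 14000 = 10.35471
The odds of home ownership by age 35 are about 10.35 times as high in the degree group.

10.355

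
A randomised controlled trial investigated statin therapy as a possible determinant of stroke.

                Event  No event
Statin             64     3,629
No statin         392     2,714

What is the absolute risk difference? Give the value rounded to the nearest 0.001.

-0.109

Cells: a = 64, b = 3629, c = 392, d = 2714.
Risk in exposed = 64/3693 = 0.017330; risk in unexposed = 392/3106 = 0.126207.
Risk difference = 0.017330 − 0.126207 = -0.108877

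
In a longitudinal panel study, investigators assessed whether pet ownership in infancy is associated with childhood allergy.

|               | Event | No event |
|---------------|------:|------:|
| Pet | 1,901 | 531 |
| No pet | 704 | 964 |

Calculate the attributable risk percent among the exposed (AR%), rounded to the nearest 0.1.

46.0

Cells: a = 1901, b = 531, c = 704, d = 964.
Risk in exposed = 1901/2432 = 0.78166; risk in unexposed = 704/1668 = 0.42206.
RR = 0.78166/0.42206 = 1.85200
AR% = (RR − 1)/RR × 100 = (1.85200 − 1)/1.85200 × 100 = 46.0044%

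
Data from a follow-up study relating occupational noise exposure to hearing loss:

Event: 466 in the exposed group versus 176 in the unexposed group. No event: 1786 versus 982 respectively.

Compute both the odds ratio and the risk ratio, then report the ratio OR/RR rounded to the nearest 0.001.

1.069

From the description: a = 466, b = 1786, c = 176, d = 982.
OR = (466·982)/(1786·176) = 457612/314336 = 1.45581
Risk in exposed = 466/2252 = 0.20693; risk in unexposed = 176/1158 = 0.15199; RR = 1.36149
OR/RR = 1.45581 / 1.36149 = 1.06928
The outcome is not rare, so the OR lies further from 1 than the RR.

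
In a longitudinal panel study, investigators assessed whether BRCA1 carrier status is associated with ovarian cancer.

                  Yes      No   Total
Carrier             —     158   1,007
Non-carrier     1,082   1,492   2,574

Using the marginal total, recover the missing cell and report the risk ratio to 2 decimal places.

2.01

The missing cell is in the exposed row: 1007 − 158 = 849.
So a = 849, b = 158, c = 1082, d = 1492.
RR = [a/(a+b)] / [c/(c+d)] = (849/1007) / (1082/2574) = 0.84310/0.42036 = 2.00567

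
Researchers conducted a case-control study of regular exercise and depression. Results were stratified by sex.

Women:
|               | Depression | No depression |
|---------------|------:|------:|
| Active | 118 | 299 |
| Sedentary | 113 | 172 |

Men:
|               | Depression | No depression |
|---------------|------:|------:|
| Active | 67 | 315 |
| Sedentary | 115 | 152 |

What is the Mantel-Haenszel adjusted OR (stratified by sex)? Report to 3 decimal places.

OR_MH = Σ(aᵢdᵢ/nᵢ) / Σ(bᵢcᵢ/nᵢ), where nᵢ is the stratum total.
Stratum 1 (Women): n = 702; a·d/n = 118·172/702 = 28.9117; b·c/n = 299·113/702 = 48.1296
Stratum 2 (Men): n = 649; a·d/n = 67·152/649 = 15.6918; b·c/n = 315·115/649 = 55.8166
OR_MH = (28.9117 + 15.6918) / (48.1296 + 55.8166) = 44.6035 / 103.9463 = 0.42910

0.429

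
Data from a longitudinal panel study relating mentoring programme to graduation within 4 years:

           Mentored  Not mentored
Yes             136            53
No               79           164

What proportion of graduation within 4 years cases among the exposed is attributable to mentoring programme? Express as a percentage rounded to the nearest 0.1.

Reading the table with exposure as columns: a = 136 (Mentored, case), b = 79 (Mentored, non-case), c = 53 (Not mentored, case), d = 164.
Risk in exposed = 136/215 = 0.63256; risk in unexposed = 53/217 = 0.24424.
RR = 0.63256/0.24424 = 2.58991
AR% = (RR − 1)/RR × 100 = (2.58991 − 1)/2.58991 × 100 = 61.3886%

61.4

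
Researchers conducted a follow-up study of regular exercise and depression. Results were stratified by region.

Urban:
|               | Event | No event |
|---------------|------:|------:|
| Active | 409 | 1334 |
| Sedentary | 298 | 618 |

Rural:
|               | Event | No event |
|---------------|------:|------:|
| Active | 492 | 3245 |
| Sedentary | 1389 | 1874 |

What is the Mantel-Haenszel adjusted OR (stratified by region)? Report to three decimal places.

0.286

OR_MH = Σ(aᵢdᵢ/nᵢ) / Σ(bᵢcᵢ/nᵢ), where nᵢ is the stratum total.
Stratum 1 (Urban): n = 2659; a·d/n = 409·618/2659 = 95.0590; b·c/n = 1334·298/2659 = 149.5043
Stratum 2 (Rural): n = 7000; a·d/n = 492·1874/7000 = 131.7154; b·c/n = 3245·1389/7000 = 643.9007
OR_MH = (95.0590 + 131.7154) / (149.5043 + 643.9007) = 226.7745 / 793.4050 = 0.28582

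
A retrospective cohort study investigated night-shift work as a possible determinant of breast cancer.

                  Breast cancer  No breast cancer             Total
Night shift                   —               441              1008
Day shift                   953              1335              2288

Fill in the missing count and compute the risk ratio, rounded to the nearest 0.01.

The missing cell is in the exposed row: 1008 − 441 = 567.
So a = 567, b = 441, c = 953, d = 1335.
RR = [a/(a+b)] / [c/(c+d)] = (567/1008) / (953/2288) = 0.56250/0.41652 = 1.35047

1.35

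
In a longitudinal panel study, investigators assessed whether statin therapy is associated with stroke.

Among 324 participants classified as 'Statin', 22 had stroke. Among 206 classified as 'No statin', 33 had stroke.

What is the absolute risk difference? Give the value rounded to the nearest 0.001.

From the description: a = 22, b = 302, c = 33, d = 173.
Risk in exposed = 22/324 = 0.067901; risk in unexposed = 33/206 = 0.160194.
Risk difference = 0.067901 − 0.160194 = -0.092293

-0.092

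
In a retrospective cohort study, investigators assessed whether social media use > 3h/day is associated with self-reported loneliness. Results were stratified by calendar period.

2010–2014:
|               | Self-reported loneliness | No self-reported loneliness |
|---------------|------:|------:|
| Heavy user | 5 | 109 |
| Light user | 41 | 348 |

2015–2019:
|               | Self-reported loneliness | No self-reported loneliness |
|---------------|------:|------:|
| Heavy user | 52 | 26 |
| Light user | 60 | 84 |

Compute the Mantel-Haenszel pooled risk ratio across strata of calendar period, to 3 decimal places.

RR_MH = Σ(aᵢ·n₀ᵢ/nᵢ) / Σ(cᵢ·n₁ᵢ/nᵢ), with n₁ᵢ = aᵢ+bᵢ (exposed), n₀ᵢ = cᵢ+dᵢ (unexposed), nᵢ = n₁ᵢ+n₀ᵢ.
Stratum 1 (2010–2014): n₁ = 114, n₀ = 389, n = 503; a·n₀/n = 5·389/503 = 3.8668; c·n₁/n = 41·114/503 = 9.2922
Stratum 2 (2015–2019): n₁ = 78, n₀ = 144, n = 222; a·n₀/n = 52·144/222 = 33.7297; c·n₁/n = 60·78/222 = 21.0811
RR_MH = (3.8668 + 33.7297) / (9.2922 + 21.0811) = 37.5965 / 30.3733 = 1.23781

1.238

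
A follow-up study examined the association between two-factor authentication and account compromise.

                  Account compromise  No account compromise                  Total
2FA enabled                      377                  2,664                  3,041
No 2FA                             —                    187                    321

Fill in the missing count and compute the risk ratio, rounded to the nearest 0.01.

0.30

The missing cell is in the unexposed row: 321 − 187 = 134.
So a = 377, b = 2664, c = 134, d = 187.
RR = [a/(a+b)] / [c/(c+d)] = (377/3041) / (134/321) = 0.12397/0.41745 = 0.29698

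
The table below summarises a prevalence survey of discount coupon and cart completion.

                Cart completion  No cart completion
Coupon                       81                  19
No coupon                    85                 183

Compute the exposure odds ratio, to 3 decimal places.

9.178

Cells: a = 81, b = 19, c = 85, d = 183.
OR = (a·d)/(b·c) = (81 × 183) / (19 × 85) = 14823 / 1615 = 9.17833
The odds of cart completion are about 9.18 times as high in the coupon group.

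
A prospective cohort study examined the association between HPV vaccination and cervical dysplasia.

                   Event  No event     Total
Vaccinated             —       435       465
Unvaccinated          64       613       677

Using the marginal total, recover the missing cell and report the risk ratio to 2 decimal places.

The missing cell is in the exposed row: 465 − 435 = 30.
So a = 30, b = 435, c = 64, d = 613.
RR = [a/(a+b)] / [c/(c+d)] = (30/465) / (64/677) = 0.06452/0.09453 = 0.68246

0.68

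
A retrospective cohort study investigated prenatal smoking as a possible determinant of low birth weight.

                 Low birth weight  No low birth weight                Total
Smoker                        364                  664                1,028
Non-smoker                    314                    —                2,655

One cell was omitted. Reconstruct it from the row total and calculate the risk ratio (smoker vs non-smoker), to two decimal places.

The missing cell is in the unexposed row: 2655 − 314 = 2341.
So a = 364, b = 664, c = 314, d = 2341.
RR = [a/(a+b)] / [c/(c+d)] = (364/1028) / (314/2655) = 0.35409/0.11827 = 2.99394

2.99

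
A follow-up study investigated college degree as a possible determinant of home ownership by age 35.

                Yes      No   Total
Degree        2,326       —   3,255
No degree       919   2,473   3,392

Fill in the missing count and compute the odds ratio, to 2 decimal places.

6.74

The missing cell is in the exposed row: 3255 − 2326 = 929.
So a = 2326, b = 929, c = 919, d = 2473.
OR = (a·d)/(b·c) = (2326 × 2473) / (929 × 919) = 5752198 / 853751 = 6.73756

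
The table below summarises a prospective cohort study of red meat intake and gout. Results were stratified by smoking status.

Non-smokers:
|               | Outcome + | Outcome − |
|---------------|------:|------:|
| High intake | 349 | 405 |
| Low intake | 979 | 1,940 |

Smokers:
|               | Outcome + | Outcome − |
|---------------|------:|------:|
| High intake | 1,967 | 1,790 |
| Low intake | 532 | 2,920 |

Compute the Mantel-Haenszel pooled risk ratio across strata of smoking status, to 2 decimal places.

2.55

RR_MH = Σ(aᵢ·n₀ᵢ/nᵢ) / Σ(cᵢ·n₁ᵢ/nᵢ), with n₁ᵢ = aᵢ+bᵢ (exposed), n₀ᵢ = cᵢ+dᵢ (unexposed), nᵢ = n₁ᵢ+n₀ᵢ.
Stratum 1 (Non-smokers): n₁ = 754, n₀ = 2919, n = 3673; a·n₀/n = 349·2919/3673 = 277.3567; c·n₁/n = 979·754/3673 = 200.9709
Stratum 2 (Smokers): n₁ = 3757, n₀ = 3452, n = 7209; a·n₀/n = 1967·3452/7209 = 941.8899; c·n₁/n = 532·3757/7209 = 277.2540
RR_MH = (277.3567 + 941.8899) / (200.9709 + 277.2540) = 1219.2465 / 478.2249 = 2.54953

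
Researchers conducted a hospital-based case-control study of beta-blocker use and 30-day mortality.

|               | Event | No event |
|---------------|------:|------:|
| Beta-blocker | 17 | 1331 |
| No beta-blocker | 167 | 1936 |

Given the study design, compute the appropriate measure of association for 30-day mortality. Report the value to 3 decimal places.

0.148

Cells: a = 17, b = 1331, c = 167, d = 1936.
This is a hospital-based case-control study: participants were sampled on outcome status, so risks in the source population cannot be estimated directly — relative risk is not valid here. The odds ratio is the appropriate measure.
OR = (a·d)/(b·c) = (17 × 1936) / (1331 × 167) = 32912 / 222277 = 0.14807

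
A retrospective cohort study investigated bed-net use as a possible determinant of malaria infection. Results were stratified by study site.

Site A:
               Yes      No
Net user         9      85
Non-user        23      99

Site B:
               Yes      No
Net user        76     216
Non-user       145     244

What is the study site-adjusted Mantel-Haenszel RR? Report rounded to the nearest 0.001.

RR_MH = Σ(aᵢ·n₀ᵢ/nᵢ) / Σ(cᵢ·n₁ᵢ/nᵢ), with n₁ᵢ = aᵢ+bᵢ (exposed), n₀ᵢ = cᵢ+dᵢ (unexposed), nᵢ = n₁ᵢ+n₀ᵢ.
Stratum 1 (Site A): n₁ = 94, n₀ = 122, n = 216; a·n₀/n = 9·122/216 = 5.0833; c·n₁/n = 23·94/216 = 10.0093
Stratum 2 (Site B): n₁ = 292, n₀ = 389, n = 681; a·n₀/n = 76·389/681 = 43.4126; c·n₁/n = 145·292/681 = 62.1733
RR_MH = (5.0833 + 43.4126) / (10.0093 + 62.1733) = 48.4960 / 72.1825 = 0.67185

0.672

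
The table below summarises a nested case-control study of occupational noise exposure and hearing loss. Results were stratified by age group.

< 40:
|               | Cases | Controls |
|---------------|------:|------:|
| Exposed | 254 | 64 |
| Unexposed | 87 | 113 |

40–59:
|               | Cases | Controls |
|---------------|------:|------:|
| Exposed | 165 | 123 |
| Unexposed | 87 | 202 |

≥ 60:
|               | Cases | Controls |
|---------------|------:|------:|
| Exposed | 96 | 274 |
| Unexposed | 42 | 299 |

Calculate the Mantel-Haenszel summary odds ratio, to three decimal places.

3.376

OR_MH = Σ(aᵢdᵢ/nᵢ) / Σ(bᵢcᵢ/nᵢ), where nᵢ is the stratum total.
Stratum 1 (< 40): n = 518; a·d/n = 254·113/518 = 55.4093; b·c/n = 64·87/518 = 10.7490
Stratum 2 (40–59): n = 577; a·d/n = 165·202/577 = 57.7643; b·c/n = 123·87/577 = 18.5459
Stratum 3 (≥ 60): n = 711; a·d/n = 96·299/711 = 40.3713; b·c/n = 274·42/711 = 16.1857
OR_MH = (55.4093 + 57.7643 + 40.3713) / (10.7490 + 18.5459 + 16.1857) = 153.5449 / 45.4806 = 3.37605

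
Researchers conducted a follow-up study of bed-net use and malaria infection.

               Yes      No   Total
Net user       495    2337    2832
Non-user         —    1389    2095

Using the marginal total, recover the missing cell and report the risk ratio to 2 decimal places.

The missing cell is in the unexposed row: 2095 − 1389 = 706.
So a = 495, b = 2337, c = 706, d = 1389.
RR = [a/(a+b)] / [c/(c+d)] = (495/2832) / (706/2095) = 0.17479/0.33699 = 0.51867

0.52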